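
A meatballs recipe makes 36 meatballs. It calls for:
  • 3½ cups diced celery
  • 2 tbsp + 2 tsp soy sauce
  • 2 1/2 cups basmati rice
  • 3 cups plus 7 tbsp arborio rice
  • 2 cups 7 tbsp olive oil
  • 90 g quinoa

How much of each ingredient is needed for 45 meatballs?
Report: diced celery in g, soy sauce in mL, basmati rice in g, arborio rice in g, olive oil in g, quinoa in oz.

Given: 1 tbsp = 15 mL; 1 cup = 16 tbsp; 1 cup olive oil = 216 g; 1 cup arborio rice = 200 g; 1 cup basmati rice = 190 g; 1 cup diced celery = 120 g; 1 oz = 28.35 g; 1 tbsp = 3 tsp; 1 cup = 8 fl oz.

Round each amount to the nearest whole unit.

Scaling factor: 45/36 = 5/4 = 1.25.
diced celery: 3.5 cup × 5/4 × 120 g/cup = 525 g
soy sauce: (2 tbsp + 2 tsp = 8/3 tbsp) × 5/4 × 15 mL/tbsp = 50 mL
basmati rice: 2.5 cup × 5/4 × 190 g/cup ≈ 594 g
arborio rice: (3 cup + 7 tbsp = 3.4375 cup) × 5/4 × 200 g/cup ≈ 859 g
olive oil: (2 cup + 7 tbsp = 2.4375 cup) × 5/4 × 216 g/cup ≈ 658 g
quinoa: 90 g × 5/4 ÷ 28.35 g/oz ≈ 4 oz

diced celery: 525 g; soy sauce: 50 mL; basmati rice: 594 g; arborio rice: 859 g; olive oil: 658 g; quinoa: 4 oz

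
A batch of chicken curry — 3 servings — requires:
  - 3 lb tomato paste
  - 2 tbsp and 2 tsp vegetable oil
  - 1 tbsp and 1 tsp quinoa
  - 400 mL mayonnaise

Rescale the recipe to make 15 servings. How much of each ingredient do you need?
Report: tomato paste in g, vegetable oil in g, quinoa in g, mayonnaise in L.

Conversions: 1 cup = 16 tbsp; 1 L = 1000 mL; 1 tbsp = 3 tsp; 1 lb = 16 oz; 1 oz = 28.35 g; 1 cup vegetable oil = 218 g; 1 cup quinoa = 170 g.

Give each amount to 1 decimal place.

Scaling factor: 15/3 = 5.
tomato paste: 3 lb × 5 × 16 oz/lb × 28.35 g/oz = 6804.0 g
vegetable oil: (2 tbsp + 2 tsp = 8/3 tbsp) × 5 ÷ 16 tbsp/cup × 218 g/cup ≈ 181.7 g
quinoa: (1 tbsp + 1 tsp = 4/3 tbsp) × 5 ÷ 16 tbsp/cup × 170 g/cup ≈ 70.8 g
mayonnaise: 400 mL × 5 ÷ 1000 mL/L = 2.0 L

tomato paste: 6804.0 g; vegetable oil: 181.7 g; quinoa: 70.8 g; mayonnaise: 2.0 L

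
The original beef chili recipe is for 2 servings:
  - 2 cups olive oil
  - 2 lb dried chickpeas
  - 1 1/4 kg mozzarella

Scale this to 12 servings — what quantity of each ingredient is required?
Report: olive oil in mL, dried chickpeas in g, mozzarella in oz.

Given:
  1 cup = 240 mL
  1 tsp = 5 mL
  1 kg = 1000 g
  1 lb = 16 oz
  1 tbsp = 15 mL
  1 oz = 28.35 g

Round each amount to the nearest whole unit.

Scaling factor: 12/2 = 6.
olive oil: 2 cup × 6 × 240 mL/cup = 2880 mL
dried chickpeas: 2 lb × 6 × 16 oz/lb × 28.35 g/oz ≈ 5443 g
mozzarella: 1.25 kg × 6 × 1000 g/kg ÷ 28.35 g/oz ≈ 265 oz

olive oil: 2880 mL; dried chickpeas: 5443 g; mozzarella: 265 oz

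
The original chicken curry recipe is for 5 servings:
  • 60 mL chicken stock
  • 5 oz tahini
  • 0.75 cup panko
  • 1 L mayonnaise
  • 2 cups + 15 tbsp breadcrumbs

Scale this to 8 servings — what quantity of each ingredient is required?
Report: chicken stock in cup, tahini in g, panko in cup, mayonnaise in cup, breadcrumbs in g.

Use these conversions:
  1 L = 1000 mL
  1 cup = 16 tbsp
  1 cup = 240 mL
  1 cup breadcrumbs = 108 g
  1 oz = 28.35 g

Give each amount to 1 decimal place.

Scaling factor: 8/5 = 1.6.
chicken stock: 60 mL × 8/5 ÷ 240 mL/cup = 0.4 cup
tahini: 5 oz × 8/5 × 28.35 g/oz = 226.8 g
panko: 0.75 cup × 8/5 = 1.2 cup
mayonnaise: 1 L × 8/5 × 1000 mL/L ÷ 240 mL/cup ≈ 6.7 cup
breadcrumbs: (2 cup + 15 tbsp = 2.9375 cup) × 8/5 × 108 g/cup = 507.6 g

chicken stock: 0.4 cup; tahini: 226.8 g; panko: 1.2 cup; mayonnaise: 6.7 cup; breadcrumbs: 507.6 g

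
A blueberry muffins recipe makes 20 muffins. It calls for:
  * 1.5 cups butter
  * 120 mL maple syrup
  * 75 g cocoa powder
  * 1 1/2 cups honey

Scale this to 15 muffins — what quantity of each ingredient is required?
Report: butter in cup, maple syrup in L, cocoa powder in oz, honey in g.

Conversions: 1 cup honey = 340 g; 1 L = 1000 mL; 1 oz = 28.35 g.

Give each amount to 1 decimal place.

Scaling factor: 15/20 = 3/4 = 0.75.
butter: 1.5 cup × 3/4 ≈ 1.1 cup
maple syrup: 120 mL × 3/4 ÷ 1000 mL/L ≈ 0.1 L
cocoa powder: 75 g × 3/4 ÷ 28.35 g/oz ≈ 2.0 oz
honey: 1.5 cup × 3/4 × 340 g/cup = 382.5 g

butter: 1.1 cup; maple syrup: 0.1 L; cocoa powder: 2.0 oz; honey: 382.5 g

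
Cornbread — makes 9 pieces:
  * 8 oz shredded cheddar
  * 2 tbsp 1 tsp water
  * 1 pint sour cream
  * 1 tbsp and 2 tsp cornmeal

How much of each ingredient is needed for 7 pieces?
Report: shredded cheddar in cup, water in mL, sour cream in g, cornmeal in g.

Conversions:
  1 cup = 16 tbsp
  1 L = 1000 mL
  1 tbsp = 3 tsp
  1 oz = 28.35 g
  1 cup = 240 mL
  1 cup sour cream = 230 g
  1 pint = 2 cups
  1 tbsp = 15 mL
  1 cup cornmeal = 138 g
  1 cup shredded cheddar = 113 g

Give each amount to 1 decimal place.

shredded cheddar: 1.6 cup; water: 27.2 mL; sour cream: 357.8 g; cornmeal: 11.2 g

Scaling factor: 7/9.
shredded cheddar: 8 oz × 7/9 × 28.35 g/oz ÷ 113 g/cup ≈ 1.6 cup
water: (2 tbsp + 1 tsp = 7/3 tbsp) × 7/9 × 15 mL/tbsp ≈ 27.2 mL
sour cream: 1 pint × 7/9 × 2 cup/pint × 230 g/cup ≈ 357.8 g
cornmeal: (1 tbsp + 2 tsp = 5/3 tbsp) × 7/9 ÷ 16 tbsp/cup × 138 g/cup ≈ 11.2 g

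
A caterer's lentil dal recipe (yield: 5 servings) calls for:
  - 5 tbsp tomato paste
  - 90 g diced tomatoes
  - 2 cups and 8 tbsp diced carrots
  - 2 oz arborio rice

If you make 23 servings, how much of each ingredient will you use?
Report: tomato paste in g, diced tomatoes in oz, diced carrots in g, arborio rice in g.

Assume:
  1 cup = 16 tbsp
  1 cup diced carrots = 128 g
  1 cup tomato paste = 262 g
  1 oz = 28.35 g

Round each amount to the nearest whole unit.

tomato paste: 377 g; diced tomatoes: 15 oz; diced carrots: 1472 g; arborio rice: 261 g

Scaling factor: 23/5 = 4.6.
tomato paste: 5 tbsp × 23/5 ÷ 16 tbsp/cup × 262 g/cup ≈ 377 g
diced tomatoes: 90 g × 23/5 ÷ 28.35 g/oz ≈ 15 oz
diced carrots: (2 cup + 8 tbsp = 2.5 cup) × 23/5 × 128 g/cup = 1472 g
arborio rice: 2 oz × 23/5 × 28.35 g/oz ≈ 261 g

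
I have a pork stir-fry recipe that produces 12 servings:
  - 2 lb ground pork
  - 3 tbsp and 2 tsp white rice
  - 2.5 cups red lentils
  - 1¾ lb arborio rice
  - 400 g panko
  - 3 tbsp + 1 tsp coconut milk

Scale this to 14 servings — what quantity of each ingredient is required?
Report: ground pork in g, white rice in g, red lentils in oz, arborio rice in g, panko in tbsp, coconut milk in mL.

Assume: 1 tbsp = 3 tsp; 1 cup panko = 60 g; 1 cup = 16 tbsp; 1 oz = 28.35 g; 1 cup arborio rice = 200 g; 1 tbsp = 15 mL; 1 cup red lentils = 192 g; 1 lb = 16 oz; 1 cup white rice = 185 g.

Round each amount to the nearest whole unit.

Scaling factor: 14/12 = 7/6.
ground pork: 2 lb × 7/6 × 16 oz/lb × 28.35 g/oz ≈ 1058 g
white rice: (3 tbsp + 2 tsp = 11/3 tbsp) × 7/6 ÷ 16 tbsp/cup × 185 g/cup ≈ 49 g
red lentils: 2.5 cup × 7/6 × 192 g/cup ÷ 28.35 g/oz ≈ 20 oz
arborio rice: 1.75 lb × 7/6 × 16 oz/lb × 28.35 g/oz ≈ 926 g
panko: 400 g × 7/6 ÷ 60 g/cup × 16 tbsp/cup ≈ 124 tbsp
coconut milk: (3 tbsp + 1 tsp = 10/3 tbsp) × 7/6 × 15 mL/tbsp ≈ 58 mL

ground pork: 1058 g; white rice: 49 g; red lentils: 20 oz; arborio rice: 926 g; panko: 124 tbsp; coconut milk: 58 mL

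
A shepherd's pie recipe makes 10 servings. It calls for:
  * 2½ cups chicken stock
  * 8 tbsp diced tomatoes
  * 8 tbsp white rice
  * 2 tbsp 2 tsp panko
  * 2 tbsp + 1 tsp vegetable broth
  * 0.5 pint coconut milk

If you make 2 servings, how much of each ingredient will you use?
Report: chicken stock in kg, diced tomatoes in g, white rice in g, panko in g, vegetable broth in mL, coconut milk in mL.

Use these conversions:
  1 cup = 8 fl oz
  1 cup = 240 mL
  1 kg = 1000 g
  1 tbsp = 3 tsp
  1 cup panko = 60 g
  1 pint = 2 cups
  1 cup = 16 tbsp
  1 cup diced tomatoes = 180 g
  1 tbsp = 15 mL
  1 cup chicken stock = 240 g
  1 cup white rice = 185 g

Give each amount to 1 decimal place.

Scaling factor: 2/10 = 1/5 = 0.2.
chicken stock: 2.5 cup × 1/5 × 240 g/cup ÷ 1000 g/kg ≈ 0.1 kg
diced tomatoes: 8 tbsp × 1/5 ÷ 16 tbsp/cup × 180 g/cup = 18.0 g
white rice: 8 tbsp × 1/5 ÷ 16 tbsp/cup × 185 g/cup = 18.5 g
panko: (2 tbsp + 2 tsp = 8/3 tbsp) × 1/5 ÷ 16 tbsp/cup × 60 g/cup = 2.0 g
vegetable broth: (2 tbsp + 1 tsp = 7/3 tbsp) × 1/5 × 15 mL/tbsp = 7.0 mL
coconut milk: 0.5 pint × 1/5 × 2 cup/pint × 240 mL/cup = 48.0 mL

chicken stock: 0.1 kg; diced tomatoes: 18.0 g; white rice: 18.5 g; panko: 2.0 g; vegetable broth: 7.0 mL; coconut milk: 48.0 mL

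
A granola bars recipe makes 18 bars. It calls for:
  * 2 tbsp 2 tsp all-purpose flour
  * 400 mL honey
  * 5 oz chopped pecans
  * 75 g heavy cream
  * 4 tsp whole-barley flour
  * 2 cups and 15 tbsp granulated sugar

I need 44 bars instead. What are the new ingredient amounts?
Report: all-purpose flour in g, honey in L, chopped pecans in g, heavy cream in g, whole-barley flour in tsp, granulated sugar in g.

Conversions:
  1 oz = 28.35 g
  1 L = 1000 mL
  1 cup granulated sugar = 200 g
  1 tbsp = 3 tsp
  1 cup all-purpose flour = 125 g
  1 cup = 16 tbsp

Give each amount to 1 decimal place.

all-purpose flour: 50.9 g; honey: 1.0 L; chopped pecans: 346.5 g; heavy cream: 183.3 g; whole-barley flour: 9.8 tsp; granulated sugar: 1436.1 g

Scaling factor: 44/18 = 22/9.
all-purpose flour: (2 tbsp + 2 tsp = 8/3 tbsp) × 22/9 ÷ 16 tbsp/cup × 125 g/cup ≈ 50.9 g
honey: 400 mL × 22/9 ÷ 1000 mL/L ≈ 1.0 L
chopped pecans: 5 oz × 22/9 × 28.35 g/oz = 346.5 g
heavy cream: 75 g × 22/9 ≈ 183.3 g
whole-barley flour: 4 tsp × 22/9 ≈ 9.8 tsp
granulated sugar: (2 cup + 15 tbsp = 2.9375 cup) × 22/9 × 200 g/cup ≈ 1436.1 g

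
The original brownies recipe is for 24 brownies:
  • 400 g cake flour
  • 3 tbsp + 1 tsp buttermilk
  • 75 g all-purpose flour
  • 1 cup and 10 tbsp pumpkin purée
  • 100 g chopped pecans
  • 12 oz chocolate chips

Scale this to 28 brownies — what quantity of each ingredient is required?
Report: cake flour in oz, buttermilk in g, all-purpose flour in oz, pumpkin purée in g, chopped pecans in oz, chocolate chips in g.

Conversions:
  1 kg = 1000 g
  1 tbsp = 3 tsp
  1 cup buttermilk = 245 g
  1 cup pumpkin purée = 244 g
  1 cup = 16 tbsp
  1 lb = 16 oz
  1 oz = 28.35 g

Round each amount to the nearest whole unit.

Scaling factor: 28/24 = 7/6.
cake flour: 400 g × 7/6 ÷ 28.35 g/oz ≈ 16 oz
buttermilk: (3 tbsp + 1 tsp = 10/3 tbsp) × 7/6 ÷ 16 tbsp/cup × 245 g/cup ≈ 60 g
all-purpose flour: 75 g × 7/6 ÷ 28.35 g/oz ≈ 3 oz
pumpkin purée: (1 cup + 10 tbsp = 1.625 cup) × 7/6 × 244 g/cup ≈ 463 g
chopped pecans: 100 g × 7/6 ÷ 28.35 g/oz ≈ 4 oz
chocolate chips: 12 oz × 7/6 × 28.35 g/oz ≈ 397 g

cake flour: 16 oz; buttermilk: 60 g; all-purpose flour: 3 oz; pumpkin purée: 463 g; chopped pecans: 4 oz; chocolate chips: 397 g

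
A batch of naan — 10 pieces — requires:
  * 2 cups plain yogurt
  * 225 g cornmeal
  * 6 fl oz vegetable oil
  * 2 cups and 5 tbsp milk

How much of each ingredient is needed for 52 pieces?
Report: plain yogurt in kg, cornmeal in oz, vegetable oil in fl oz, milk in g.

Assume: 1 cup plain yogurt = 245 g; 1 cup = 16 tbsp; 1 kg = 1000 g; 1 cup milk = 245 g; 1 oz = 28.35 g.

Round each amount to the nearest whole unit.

Scaling factor: 52/10 = 26/5 = 5.2.
plain yogurt: 2 cup × 26/5 × 245 g/cup ÷ 1000 g/kg ≈ 3 kg
cornmeal: 225 g × 26/5 ÷ 28.35 g/oz ≈ 41 oz
vegetable oil: 6 fl oz × 26/5 ≈ 31 fl oz
milk: (2 cup + 5 tbsp = 2.3125 cup) × 26/5 × 245 g/cup ≈ 2946 g

plain yogurt: 3 kg; cornmeal: 41 oz; vegetable oil: 31 fl oz; milk: 2946 g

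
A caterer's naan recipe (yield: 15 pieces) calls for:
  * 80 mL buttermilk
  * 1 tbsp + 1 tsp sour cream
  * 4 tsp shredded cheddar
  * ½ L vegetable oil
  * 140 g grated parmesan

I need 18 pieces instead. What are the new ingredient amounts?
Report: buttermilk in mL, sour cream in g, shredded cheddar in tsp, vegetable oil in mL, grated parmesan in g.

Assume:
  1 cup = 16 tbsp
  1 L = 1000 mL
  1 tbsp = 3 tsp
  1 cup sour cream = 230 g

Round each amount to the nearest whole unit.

buttermilk: 96 mL; sour cream: 23 g; shredded cheddar: 5 tsp; vegetable oil: 600 mL; grated parmesan: 168 g

Scaling factor: 18/15 = 6/5 = 1.2.
buttermilk: 80 mL × 6/5 = 96 mL
sour cream: (1 tbsp + 1 tsp = 4/3 tbsp) × 6/5 ÷ 16 tbsp/cup × 230 g/cup = 23 g
shredded cheddar: 4 tsp × 6/5 ≈ 5 tsp
vegetable oil: 0.5 L × 6/5 × 1000 mL/L = 600 mL
grated parmesan: 140 g × 6/5 = 168 g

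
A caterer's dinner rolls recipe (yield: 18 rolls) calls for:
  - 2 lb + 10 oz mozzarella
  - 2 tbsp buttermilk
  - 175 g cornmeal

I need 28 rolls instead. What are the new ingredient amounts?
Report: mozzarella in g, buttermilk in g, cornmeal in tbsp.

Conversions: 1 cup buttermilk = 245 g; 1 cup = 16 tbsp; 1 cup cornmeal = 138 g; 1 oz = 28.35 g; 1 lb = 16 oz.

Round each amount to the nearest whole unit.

mozzarella: 1852 g; buttermilk: 48 g; cornmeal: 32 tbsp

Scaling factor: 28/18 = 14/9.
mozzarella: (2 lb + 10 oz = 2.625 lb) × 14/9 × 16 oz/lb × 28.35 g/oz ≈ 1852 g
buttermilk: 2 tbsp × 14/9 ÷ 16 tbsp/cup × 245 g/cup ≈ 48 g
cornmeal: 175 g × 14/9 ÷ 138 g/cup × 16 tbsp/cup ≈ 32 tbsp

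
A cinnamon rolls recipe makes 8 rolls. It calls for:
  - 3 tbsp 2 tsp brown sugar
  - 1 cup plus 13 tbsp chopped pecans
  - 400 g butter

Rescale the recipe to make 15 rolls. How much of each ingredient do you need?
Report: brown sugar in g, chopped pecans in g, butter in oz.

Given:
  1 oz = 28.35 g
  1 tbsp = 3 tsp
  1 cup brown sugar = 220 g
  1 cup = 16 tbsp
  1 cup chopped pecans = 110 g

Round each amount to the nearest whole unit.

brown sugar: 95 g; chopped pecans: 374 g; butter: 26 oz

Scaling factor: 15/8 = 1.875.
brown sugar: (3 tbsp + 2 tsp = 11/3 tbsp) × 15/8 ÷ 16 tbsp/cup × 220 g/cup ≈ 95 g
chopped pecans: (1 cup + 13 tbsp = 1.8125 cup) × 15/8 × 110 g/cup ≈ 374 g
butter: 400 g × 15/8 ÷ 28.35 g/oz ≈ 26 oz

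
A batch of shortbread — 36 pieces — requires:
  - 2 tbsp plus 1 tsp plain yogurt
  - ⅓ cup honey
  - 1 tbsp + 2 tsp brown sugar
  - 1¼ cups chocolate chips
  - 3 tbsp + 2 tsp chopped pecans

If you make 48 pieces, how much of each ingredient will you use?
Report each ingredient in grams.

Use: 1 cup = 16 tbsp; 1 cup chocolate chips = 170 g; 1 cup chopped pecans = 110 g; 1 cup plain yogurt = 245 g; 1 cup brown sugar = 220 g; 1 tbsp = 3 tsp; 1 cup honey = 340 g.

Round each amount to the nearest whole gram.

Scaling factor: 48/36 = 4/3.
plain yogurt: (2 tbsp + 1 tsp = 7/3 tbsp) × 4/3 ÷ 16 tbsp/cup × 245 g/cup ≈ 48 g
honey: 1/3 cup × 4/3 × 340 g/cup ≈ 151 g
brown sugar: (1 tbsp + 2 tsp = 5/3 tbsp) × 4/3 ÷ 16 tbsp/cup × 220 g/cup ≈ 31 g
chocolate chips: 1.25 cup × 4/3 × 170 g/cup ≈ 283 g
chopped pecans: (3 tbsp + 2 tsp = 11/3 tbsp) × 4/3 ÷ 16 tbsp/cup × 110 g/cup ≈ 34 g

plain yogurt: 48 g; honey: 151 g; brown sugar: 31 g; chocolate chips: 283 g; chopped pecans: 34 g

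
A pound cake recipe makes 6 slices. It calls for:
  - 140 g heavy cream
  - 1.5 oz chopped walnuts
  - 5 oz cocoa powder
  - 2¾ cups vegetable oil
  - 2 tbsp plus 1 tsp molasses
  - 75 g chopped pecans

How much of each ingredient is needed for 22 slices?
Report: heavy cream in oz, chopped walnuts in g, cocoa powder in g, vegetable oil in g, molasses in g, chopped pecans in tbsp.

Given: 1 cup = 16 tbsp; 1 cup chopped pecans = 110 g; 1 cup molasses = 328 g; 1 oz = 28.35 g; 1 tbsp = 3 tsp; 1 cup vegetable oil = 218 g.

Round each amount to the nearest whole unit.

Scaling factor: 22/6 = 11/3.
heavy cream: 140 g × 11/3 ÷ 28.35 g/oz ≈ 18 oz
chopped walnuts: 1.5 oz × 11/3 × 28.35 g/oz ≈ 156 g
cocoa powder: 5 oz × 11/3 × 28.35 g/oz ≈ 520 g
vegetable oil: 2.75 cup × 11/3 × 218 g/cup ≈ 2198 g
molasses: (2 tbsp + 1 tsp = 7/3 tbsp) × 11/3 ÷ 16 tbsp/cup × 328 g/cup ≈ 175 g
chopped pecans: 75 g × 11/3 ÷ 110 g/cup × 16 tbsp/cup = 40 tbsp

heavy cream: 18 oz; chopped walnuts: 156 g; cocoa powder: 520 g; vegetable oil: 2198 g; molasses: 175 g; chopped pecans: 40 tbsp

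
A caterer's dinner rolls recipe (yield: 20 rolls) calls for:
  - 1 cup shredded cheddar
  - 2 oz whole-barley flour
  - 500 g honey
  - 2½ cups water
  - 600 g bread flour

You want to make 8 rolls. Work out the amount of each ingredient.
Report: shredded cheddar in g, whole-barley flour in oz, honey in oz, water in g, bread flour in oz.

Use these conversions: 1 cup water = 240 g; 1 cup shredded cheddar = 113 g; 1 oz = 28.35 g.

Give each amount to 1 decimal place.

Scaling factor: 8/20 = 2/5 = 0.4.
shredded cheddar: 1 cup × 2/5 × 113 g/cup = 45.2 g
whole-barley flour: 2 oz × 2/5 = 0.8 oz
honey: 500 g × 2/5 ÷ 28.35 g/oz ≈ 7.1 oz
water: 2.5 cup × 2/5 × 240 g/cup = 240.0 g
bread flour: 600 g × 2/5 ÷ 28.35 g/oz ≈ 8.5 oz

shredded cheddar: 45.2 g; whole-barley flour: 0.8 oz; honey: 7.1 oz; water: 240.0 g; bread flour: 8.5 oz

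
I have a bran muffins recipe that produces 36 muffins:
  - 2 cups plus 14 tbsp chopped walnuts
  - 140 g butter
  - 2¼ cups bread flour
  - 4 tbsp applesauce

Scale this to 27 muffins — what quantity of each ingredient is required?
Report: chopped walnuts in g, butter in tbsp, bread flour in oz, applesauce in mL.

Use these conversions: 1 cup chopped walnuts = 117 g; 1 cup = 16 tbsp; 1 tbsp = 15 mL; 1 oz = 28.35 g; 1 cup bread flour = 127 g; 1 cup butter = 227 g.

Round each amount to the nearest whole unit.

Scaling factor: 27/36 = 3/4 = 0.75.
chopped walnuts: (2 cup + 14 tbsp = 2.875 cup) × 3/4 × 117 g/cup ≈ 252 g
butter: 140 g × 3/4 ÷ 227 g/cup × 16 tbsp/cup ≈ 7 tbsp
bread flour: 2.25 cup × 3/4 × 127 g/cup ÷ 28.35 g/oz ≈ 8 oz
applesauce: 4 tbsp × 3/4 × 15 mL/tbsp = 45 mL

chopped walnuts: 252 g; butter: 7 tbsp; bread flour: 8 oz; applesauce: 45 mL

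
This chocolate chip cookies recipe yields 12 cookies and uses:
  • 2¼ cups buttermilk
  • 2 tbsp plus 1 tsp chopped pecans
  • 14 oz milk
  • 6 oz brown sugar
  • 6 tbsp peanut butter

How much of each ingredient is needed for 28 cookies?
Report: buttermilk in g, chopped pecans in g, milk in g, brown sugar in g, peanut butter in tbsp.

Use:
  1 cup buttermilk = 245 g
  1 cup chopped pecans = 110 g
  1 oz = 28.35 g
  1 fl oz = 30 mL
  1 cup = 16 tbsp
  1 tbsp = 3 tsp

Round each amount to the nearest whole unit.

buttermilk: 1286 g; chopped pecans: 37 g; milk: 926 g; brown sugar: 397 g; peanut butter: 14 tbsp

Scaling factor: 28/12 = 7/3.
buttermilk: 2.25 cup × 7/3 × 245 g/cup ≈ 1286 g
chopped pecans: (2 tbsp + 1 tsp = 7/3 tbsp) × 7/3 ÷ 16 tbsp/cup × 110 g/cup ≈ 37 g
milk: 14 oz × 7/3 × 28.35 g/oz ≈ 926 g
brown sugar: 6 oz × 7/3 × 28.35 g/oz ≈ 397 g
peanut butter: 6 tbsp × 7/3 = 14 tbsp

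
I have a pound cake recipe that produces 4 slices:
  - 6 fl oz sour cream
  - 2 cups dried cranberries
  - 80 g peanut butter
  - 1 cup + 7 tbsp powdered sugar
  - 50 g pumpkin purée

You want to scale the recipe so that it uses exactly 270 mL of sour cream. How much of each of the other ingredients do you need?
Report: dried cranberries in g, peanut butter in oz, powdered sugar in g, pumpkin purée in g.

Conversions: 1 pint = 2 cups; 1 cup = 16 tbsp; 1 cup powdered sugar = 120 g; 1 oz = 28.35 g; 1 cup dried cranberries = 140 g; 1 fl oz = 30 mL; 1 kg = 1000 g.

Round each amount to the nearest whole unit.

The original recipe has 180 mL of sour cream, so the scaling factor is 270 ÷ 180 = 3/2 = 1.5.
dried cranberries: 2 cup × 3/2 × 140 g/cup = 420 g
peanut butter: 80 g × 3/2 ÷ 28.35 g/oz ≈ 4 oz
powdered sugar: (1 cup + 7 tbsp = 1.4375 cup) × 3/2 × 120 g/cup ≈ 259 g
pumpkin purée: 50 g × 3/2 = 75 g

dried cranberries: 420 g; peanut butter: 4 oz; powdered sugar: 259 g; pumpkin purée: 75 g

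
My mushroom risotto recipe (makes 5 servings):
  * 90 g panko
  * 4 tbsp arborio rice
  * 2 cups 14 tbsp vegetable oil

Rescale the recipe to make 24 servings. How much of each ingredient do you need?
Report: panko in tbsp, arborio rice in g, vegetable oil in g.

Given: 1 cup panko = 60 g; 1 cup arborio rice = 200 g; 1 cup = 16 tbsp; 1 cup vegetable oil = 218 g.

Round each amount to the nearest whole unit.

Scaling factor: 24/5 = 4.8.
panko: 90 g × 24/5 ÷ 60 g/cup × 16 tbsp/cup ≈ 115 tbsp
arborio rice: 4 tbsp × 24/5 ÷ 16 tbsp/cup × 200 g/cup = 240 g
vegetable oil: (2 cup + 14 tbsp = 2.875 cup) × 24/5 × 218 g/cup ≈ 3008 g

panko: 115 tbsp; arborio rice: 240 g; vegetable oil: 3008 g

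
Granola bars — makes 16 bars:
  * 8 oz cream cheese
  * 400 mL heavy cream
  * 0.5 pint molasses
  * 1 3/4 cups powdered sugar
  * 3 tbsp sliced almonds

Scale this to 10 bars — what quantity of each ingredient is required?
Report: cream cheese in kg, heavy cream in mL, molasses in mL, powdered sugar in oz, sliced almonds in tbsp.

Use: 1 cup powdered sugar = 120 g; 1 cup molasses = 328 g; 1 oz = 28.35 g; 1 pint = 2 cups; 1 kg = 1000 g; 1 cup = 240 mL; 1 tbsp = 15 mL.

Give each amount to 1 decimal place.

cream cheese: 0.1 kg; heavy cream: 250.0 mL; molasses: 150.0 mL; powdered sugar: 4.6 oz; sliced almonds: 1.9 tbsp

Scaling factor: 10/16 = 5/8 = 0.625.
cream cheese: 8 oz × 5/8 × 28.35 g/oz ÷ 1000 g/kg ≈ 0.1 kg
heavy cream: 400 mL × 5/8 = 250.0 mL
molasses: 0.5 pint × 5/8 × 2 cup/pint × 240 mL/cup = 150.0 mL
powdered sugar: 1.75 cup × 5/8 × 120 g/cup ÷ 28.35 g/oz ≈ 4.6 oz
sliced almonds: 3 tbsp × 5/8 ≈ 1.9 tbsp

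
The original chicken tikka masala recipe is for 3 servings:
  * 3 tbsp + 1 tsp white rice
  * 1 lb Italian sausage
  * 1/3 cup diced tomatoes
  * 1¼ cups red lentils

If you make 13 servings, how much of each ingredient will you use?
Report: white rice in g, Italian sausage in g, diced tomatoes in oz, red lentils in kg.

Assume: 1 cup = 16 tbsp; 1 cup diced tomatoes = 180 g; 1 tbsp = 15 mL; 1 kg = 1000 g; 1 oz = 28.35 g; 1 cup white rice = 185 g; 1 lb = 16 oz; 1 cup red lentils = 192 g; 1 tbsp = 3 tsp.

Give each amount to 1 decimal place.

white rice: 167.0 g; Italian sausage: 1965.6 g; diced tomatoes: 9.2 oz; red lentils: 1.0 kg

Scaling factor: 13/3.
white rice: (3 tbsp + 1 tsp = 10/3 tbsp) × 13/3 ÷ 16 tbsp/cup × 185 g/cup ≈ 167.0 g
Italian sausage: 1 lb × 13/3 × 16 oz/lb × 28.35 g/oz = 1965.6 g
diced tomatoes: 1/3 cup × 13/3 × 180 g/cup ÷ 28.35 g/oz ≈ 9.2 oz
red lentils: 1.25 cup × 13/3 × 192 g/cup ÷ 1000 g/kg ≈ 1.0 kg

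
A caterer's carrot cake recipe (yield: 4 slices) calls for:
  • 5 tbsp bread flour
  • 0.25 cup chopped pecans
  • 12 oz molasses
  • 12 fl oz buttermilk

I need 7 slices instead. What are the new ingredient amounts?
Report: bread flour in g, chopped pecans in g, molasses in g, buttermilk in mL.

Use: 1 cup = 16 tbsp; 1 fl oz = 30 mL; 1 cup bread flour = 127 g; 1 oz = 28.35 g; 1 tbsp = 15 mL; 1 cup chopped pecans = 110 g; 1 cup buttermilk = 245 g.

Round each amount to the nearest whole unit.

Scaling factor: 7/4 = 1.75.
bread flour: 5 tbsp × 7/4 ÷ 16 tbsp/cup × 127 g/cup ≈ 69 g
chopped pecans: 0.25 cup × 7/4 × 110 g/cup ≈ 48 g
molasses: 12 oz × 7/4 × 28.35 g/oz ≈ 595 g
buttermilk: 12 fl oz × 7/4 × 30 mL/fl oz = 630 mL

bread flour: 69 g; chopped pecans: 48 g; molasses: 595 g; buttermilk: 630 mL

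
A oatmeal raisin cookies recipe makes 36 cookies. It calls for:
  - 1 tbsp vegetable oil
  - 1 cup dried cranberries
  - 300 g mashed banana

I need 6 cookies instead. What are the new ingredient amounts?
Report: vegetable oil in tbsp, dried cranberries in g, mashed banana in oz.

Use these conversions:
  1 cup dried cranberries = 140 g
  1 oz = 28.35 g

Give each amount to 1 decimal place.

Scaling factor: 6/36 = 1/6.
vegetable oil: 1 tbsp × 1/6 ≈ 0.2 tbsp
dried cranberries: 1 cup × 1/6 × 140 g/cup ≈ 23.3 g
mashed banana: 300 g × 1/6 ÷ 28.35 g/oz ≈ 1.8 oz

vegetable oil: 0.2 tbsp; dried cranberries: 23.3 g; mashed banana: 1.8 oz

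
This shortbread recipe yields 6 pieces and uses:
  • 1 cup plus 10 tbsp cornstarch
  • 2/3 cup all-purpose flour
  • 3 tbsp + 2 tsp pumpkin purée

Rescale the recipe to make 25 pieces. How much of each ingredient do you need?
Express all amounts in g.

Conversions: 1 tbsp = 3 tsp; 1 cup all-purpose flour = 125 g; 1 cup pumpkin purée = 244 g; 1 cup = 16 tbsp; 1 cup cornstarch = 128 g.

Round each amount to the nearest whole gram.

Scaling factor: 25/6.
cornstarch: (1 cup + 10 tbsp = 1.625 cup) × 25/6 × 128 g/cup ≈ 867 g
all-purpose flour: 2/3 cup × 25/6 × 125 g/cup ≈ 347 g
pumpkin purée: (3 tbsp + 2 tsp = 11/3 tbsp) × 25/6 ÷ 16 tbsp/cup × 244 g/cup ≈ 233 g

cornstarch: 867 g; all-purpose flour: 347 g; pumpkin purée: 233 g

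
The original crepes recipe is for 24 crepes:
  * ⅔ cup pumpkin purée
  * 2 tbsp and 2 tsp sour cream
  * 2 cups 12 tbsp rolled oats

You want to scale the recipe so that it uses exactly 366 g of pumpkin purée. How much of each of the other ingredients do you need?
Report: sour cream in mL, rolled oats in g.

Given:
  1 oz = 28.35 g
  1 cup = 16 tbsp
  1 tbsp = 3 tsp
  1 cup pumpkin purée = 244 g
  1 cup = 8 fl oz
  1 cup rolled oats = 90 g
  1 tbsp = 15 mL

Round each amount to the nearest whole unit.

sour cream: 90 mL; rolled oats: 557 g

The original recipe has 488/3 g of pumpkin purée, so the scaling factor is 366 ÷ 488/3 = 9/4 = 2.25.
sour cream: (2 tbsp + 2 tsp = 8/3 tbsp) × 9/4 × 15 mL/tbsp = 90 mL
rolled oats: (2 cup + 12 tbsp = 2.75 cup) × 9/4 × 90 g/cup ≈ 557 g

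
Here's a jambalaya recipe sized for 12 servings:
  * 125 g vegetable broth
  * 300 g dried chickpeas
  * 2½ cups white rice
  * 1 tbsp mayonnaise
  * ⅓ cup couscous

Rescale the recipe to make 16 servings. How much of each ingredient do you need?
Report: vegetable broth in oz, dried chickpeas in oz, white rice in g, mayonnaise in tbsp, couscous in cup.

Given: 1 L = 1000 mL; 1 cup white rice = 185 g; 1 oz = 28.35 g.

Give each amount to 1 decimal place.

Scaling factor: 16/12 = 4/3.
vegetable broth: 125 g × 4/3 ÷ 28.35 g/oz ≈ 5.9 oz
dried chickpeas: 300 g × 4/3 ÷ 28.35 g/oz ≈ 14.1 oz
white rice: 2.5 cup × 4/3 × 185 g/cup ≈ 616.7 g
mayonnaise: 1 tbsp × 4/3 ≈ 1.3 tbsp
couscous: 1/3 cup × 4/3 ≈ 0.4 cup

vegetable broth: 5.9 oz; dried chickpeas: 14.1 oz; white rice: 616.7 g; mayonnaise: 1.3 tbsp; couscous: 0.4 cup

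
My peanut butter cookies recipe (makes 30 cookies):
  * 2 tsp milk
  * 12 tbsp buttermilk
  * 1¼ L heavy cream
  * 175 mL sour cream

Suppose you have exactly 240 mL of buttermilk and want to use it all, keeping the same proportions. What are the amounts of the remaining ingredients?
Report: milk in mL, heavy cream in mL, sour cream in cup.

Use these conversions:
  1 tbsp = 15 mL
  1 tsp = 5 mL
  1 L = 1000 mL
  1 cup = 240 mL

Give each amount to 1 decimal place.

milk: 13.3 mL; heavy cream: 1666.7 mL; sour cream: 1.0 cup

The original recipe has 180 mL of buttermilk, so the scaling factor is 240 ÷ 180 = 4/3.
milk: 2 tsp × 4/3 × 5 mL/tsp ≈ 13.3 mL
heavy cream: 1.25 L × 4/3 × 1000 mL/L ≈ 1666.7 mL
sour cream: 175 mL × 4/3 ÷ 240 mL/cup ≈ 1.0 cup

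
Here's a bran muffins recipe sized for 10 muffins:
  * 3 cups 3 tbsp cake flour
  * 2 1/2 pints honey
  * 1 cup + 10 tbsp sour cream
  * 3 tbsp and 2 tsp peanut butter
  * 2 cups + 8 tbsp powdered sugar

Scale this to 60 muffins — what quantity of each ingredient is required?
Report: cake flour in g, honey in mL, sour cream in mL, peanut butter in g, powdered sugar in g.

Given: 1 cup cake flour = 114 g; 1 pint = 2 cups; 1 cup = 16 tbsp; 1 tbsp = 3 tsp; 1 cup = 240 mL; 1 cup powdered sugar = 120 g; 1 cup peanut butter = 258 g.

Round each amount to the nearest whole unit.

cake flour: 2180 g; honey: 7200 mL; sour cream: 2340 mL; peanut butter: 355 g; powdered sugar: 1800 g

Scaling factor: 60/10 = 6.
cake flour: (3 cup + 3 tbsp = 3.1875 cup) × 6 × 114 g/cup ≈ 2180 g
honey: 2.5 pint × 6 × 2 cup/pint × 240 mL/cup = 7200 mL
sour cream: (1 cup + 10 tbsp = 1.625 cup) × 6 × 240 mL/cup = 2340 mL
peanut butter: (3 tbsp + 2 tsp = 11/3 tbsp) × 6 ÷ 16 tbsp/cup × 258 g/cup ≈ 355 g
powdered sugar: (2 cup + 8 tbsp = 2.5 cup) × 6 × 120 g/cup = 1800 g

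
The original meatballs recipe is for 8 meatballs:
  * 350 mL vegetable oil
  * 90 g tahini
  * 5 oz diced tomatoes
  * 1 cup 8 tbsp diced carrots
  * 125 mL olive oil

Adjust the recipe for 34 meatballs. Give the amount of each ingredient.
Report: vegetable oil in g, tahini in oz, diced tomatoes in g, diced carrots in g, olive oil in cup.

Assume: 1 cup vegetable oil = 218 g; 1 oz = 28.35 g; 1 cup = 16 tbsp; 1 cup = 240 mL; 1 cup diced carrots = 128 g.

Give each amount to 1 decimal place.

Scaling factor: 34/8 = 17/4 = 4.25.
vegetable oil: 350 mL × 17/4 ÷ 240 mL/cup × 218 g/cup ≈ 1351.1 g
tahini: 90 g × 17/4 ÷ 28.35 g/oz ≈ 13.5 oz
diced tomatoes: 5 oz × 17/4 × 28.35 g/oz ≈ 602.4 g
diced carrots: (1 cup + 8 tbsp = 1.5 cup) × 17/4 × 128 g/cup = 816.0 g
olive oil: 125 mL × 17/4 ÷ 240 mL/cup ≈ 2.2 cup

vegetable oil: 1351.1 g; tahini: 13.5 oz; diced tomatoes: 602.4 g; diced carrots: 816.0 g; olive oil: 2.2 cup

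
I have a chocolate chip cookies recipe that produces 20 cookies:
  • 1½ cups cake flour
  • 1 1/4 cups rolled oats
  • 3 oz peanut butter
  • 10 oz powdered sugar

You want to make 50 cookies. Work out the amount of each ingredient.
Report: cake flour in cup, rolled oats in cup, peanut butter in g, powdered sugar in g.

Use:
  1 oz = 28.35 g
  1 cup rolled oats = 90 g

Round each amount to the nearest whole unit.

cake flour: 4 cup; rolled oats: 3 cup; peanut butter: 213 g; powdered sugar: 709 g

Scaling factor: 50/20 = 5/2 = 2.5.
cake flour: 1.5 cup × 5/2 ≈ 4 cup
rolled oats: 1.25 cup × 5/2 ≈ 3 cup
peanut butter: 3 oz × 5/2 × 28.35 g/oz ≈ 213 g
powdered sugar: 10 oz × 5/2 × 28.35 g/oz ≈ 709 g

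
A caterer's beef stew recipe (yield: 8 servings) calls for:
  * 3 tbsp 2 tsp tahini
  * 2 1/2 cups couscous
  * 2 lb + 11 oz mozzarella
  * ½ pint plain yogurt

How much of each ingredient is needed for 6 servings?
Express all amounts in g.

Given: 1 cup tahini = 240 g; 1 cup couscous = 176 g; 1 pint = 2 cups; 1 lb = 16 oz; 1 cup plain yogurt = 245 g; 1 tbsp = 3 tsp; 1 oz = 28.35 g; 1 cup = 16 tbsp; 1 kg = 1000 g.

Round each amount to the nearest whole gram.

tahini: 41 g; couscous: 330 g; mozzarella: 914 g; plain yogurt: 184 g

Scaling factor: 6/8 = 3/4 = 0.75.
tahini: (3 tbsp + 2 tsp = 11/3 tbsp) × 3/4 ÷ 16 tbsp/cup × 240 g/cup ≈ 41 g
couscous: 2.5 cup × 3/4 × 176 g/cup = 330 g
mozzarella: (2 lb + 11 oz = 2.6875 lb) × 3/4 × 16 oz/lb × 28.35 g/oz ≈ 914 g
plain yogurt: 0.5 pint × 3/4 × 2 cup/pint × 245 g/cup ≈ 184 g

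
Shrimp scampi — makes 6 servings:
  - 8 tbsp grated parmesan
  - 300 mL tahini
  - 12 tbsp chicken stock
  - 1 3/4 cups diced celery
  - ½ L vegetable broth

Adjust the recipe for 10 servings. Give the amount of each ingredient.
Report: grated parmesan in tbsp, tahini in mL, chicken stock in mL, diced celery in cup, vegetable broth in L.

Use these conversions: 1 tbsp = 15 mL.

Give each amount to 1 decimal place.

grated parmesan: 13.3 tbsp; tahini: 500.0 mL; chicken stock: 300.0 mL; diced celery: 2.9 cup; vegetable broth: 0.8 L

Scaling factor: 10/6 = 5/3.
grated parmesan: 8 tbsp × 5/3 ≈ 13.3 tbsp
tahini: 300 mL × 5/3 = 500.0 mL
chicken stock: 12 tbsp × 5/3 × 15 mL/tbsp = 300.0 mL
diced celery: 1.75 cup × 5/3 ≈ 2.9 cup
vegetable broth: 0.5 L × 5/3 ≈ 0.8 L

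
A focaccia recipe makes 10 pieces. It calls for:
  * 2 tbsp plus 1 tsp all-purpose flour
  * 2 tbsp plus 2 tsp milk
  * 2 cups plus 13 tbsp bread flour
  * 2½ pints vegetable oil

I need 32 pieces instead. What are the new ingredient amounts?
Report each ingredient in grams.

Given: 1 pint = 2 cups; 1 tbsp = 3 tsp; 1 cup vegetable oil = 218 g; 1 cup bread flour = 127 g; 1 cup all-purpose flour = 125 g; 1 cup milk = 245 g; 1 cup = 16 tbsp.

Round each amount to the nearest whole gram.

Scaling factor: 32/10 = 16/5 = 3.2.
all-purpose flour: (2 tbsp + 1 tsp = 7/3 tbsp) × 16/5 ÷ 16 tbsp/cup × 125 g/cup ≈ 58 g
milk: (2 tbsp + 2 tsp = 8/3 tbsp) × 16/5 ÷ 16 tbsp/cup × 245 g/cup ≈ 131 g
bread flour: (2 cup + 13 tbsp = 2.8125 cup) × 16/5 × 127 g/cup = 1143 g
vegetable oil: 2.5 pint × 16/5 × 2 cup/pint × 218 g/cup = 3488 g

all-purpose flour: 58 g; milk: 131 g; bread flour: 1143 g; vegetable oil: 3488 g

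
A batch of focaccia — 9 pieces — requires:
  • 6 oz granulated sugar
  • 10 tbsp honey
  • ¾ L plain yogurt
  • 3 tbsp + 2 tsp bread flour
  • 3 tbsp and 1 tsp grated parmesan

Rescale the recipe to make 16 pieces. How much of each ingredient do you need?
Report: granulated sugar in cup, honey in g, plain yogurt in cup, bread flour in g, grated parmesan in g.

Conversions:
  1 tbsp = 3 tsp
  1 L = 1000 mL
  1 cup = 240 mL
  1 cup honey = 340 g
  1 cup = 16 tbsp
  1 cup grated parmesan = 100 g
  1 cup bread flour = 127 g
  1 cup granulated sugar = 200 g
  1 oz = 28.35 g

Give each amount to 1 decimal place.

granulated sugar: 1.5 cup; honey: 377.8 g; plain yogurt: 5.6 cup; bread flour: 51.7 g; grated parmesan: 37.0 g

Scaling factor: 16/9.
granulated sugar: 6 oz × 16/9 × 28.35 g/oz ÷ 200 g/cup ≈ 1.5 cup
honey: 10 tbsp × 16/9 ÷ 16 tbsp/cup × 340 g/cup ≈ 377.8 g
plain yogurt: 0.75 L × 16/9 × 1000 mL/L ÷ 240 mL/cup ≈ 5.6 cup
bread flour: (3 tbsp + 2 tsp = 11/3 tbsp) × 16/9 ÷ 16 tbsp/cup × 127 g/cup ≈ 51.7 g
grated parmesan: (3 tbsp + 1 tsp = 10/3 tbsp) × 16/9 ÷ 16 tbsp/cup × 100 g/cup ≈ 37.0 g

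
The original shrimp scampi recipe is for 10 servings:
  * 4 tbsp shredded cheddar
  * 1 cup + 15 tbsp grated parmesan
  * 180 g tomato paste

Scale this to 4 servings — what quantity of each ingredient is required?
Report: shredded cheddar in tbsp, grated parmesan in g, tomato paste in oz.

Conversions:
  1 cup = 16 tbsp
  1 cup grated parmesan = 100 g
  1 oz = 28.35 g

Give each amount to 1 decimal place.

Scaling factor: 4/10 = 2/5 = 0.4.
shredded cheddar: 4 tbsp × 2/5 = 1.6 tbsp
grated parmesan: (1 cup + 15 tbsp = 1.9375 cup) × 2/5 × 100 g/cup = 77.5 g
tomato paste: 180 g × 2/5 ÷ 28.35 g/oz ≈ 2.5 oz

shredded cheddar: 1.6 tbsp; grated parmesan: 77.5 g; tomato paste: 2.5 oz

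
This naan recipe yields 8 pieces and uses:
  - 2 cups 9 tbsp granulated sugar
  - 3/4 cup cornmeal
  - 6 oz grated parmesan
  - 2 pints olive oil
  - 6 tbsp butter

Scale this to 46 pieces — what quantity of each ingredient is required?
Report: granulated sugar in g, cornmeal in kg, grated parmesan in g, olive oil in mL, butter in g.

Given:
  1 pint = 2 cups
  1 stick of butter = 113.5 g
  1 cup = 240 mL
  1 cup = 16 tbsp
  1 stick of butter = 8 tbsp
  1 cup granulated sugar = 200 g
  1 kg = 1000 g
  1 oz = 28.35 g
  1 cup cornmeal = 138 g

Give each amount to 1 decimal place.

granulated sugar: 2946.9 g; cornmeal: 0.6 kg; grated parmesan: 978.1 g; olive oil: 5520.0 mL; butter: 489.5 g

Scaling factor: 46/8 = 23/4 = 5.75.
granulated sugar: (2 cup + 9 tbsp = 2.5625 cup) × 23/4 × 200 g/cup ≈ 2946.9 g
cornmeal: 0.75 cup × 23/4 × 138 g/cup ÷ 1000 g/kg ≈ 0.6 kg
grated parmesan: 6 oz × 23/4 × 28.35 g/oz ≈ 978.1 g
olive oil: 2 pint × 23/4 × 2 cup/pint × 240 mL/cup = 5520.0 mL
butter: 6 tbsp × 23/4 ÷ 8 tbsp/stick × 113.5 g/stick ≈ 489.5 g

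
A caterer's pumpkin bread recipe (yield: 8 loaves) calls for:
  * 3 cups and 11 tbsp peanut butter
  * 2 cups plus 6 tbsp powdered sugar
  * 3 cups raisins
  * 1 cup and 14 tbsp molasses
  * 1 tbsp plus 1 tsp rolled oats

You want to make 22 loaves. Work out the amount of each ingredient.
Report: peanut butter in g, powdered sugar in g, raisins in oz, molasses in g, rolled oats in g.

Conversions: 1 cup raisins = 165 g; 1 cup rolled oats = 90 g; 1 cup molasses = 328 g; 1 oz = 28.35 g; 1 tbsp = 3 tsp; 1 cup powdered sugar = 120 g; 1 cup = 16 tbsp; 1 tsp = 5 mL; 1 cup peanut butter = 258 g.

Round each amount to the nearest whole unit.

peanut butter: 2616 g; powdered sugar: 784 g; raisins: 48 oz; molasses: 1691 g; rolled oats: 21 g

Scaling factor: 22/8 = 11/4 = 2.75.
peanut butter: (3 cup + 11 tbsp = 3.6875 cup) × 11/4 × 258 g/cup ≈ 2616 g
powdered sugar: (2 cup + 6 tbsp = 2.375 cup) × 11/4 × 120 g/cup ≈ 784 g
raisins: 3 cup × 11/4 × 165 g/cup ÷ 28.35 g/oz ≈ 48 oz
molasses: (1 cup + 14 tbsp = 1.875 cup) × 11/4 × 328 g/cup ≈ 1691 g
rolled oats: (1 tbsp + 1 tsp = 4/3 tbsp) × 11/4 ÷ 16 tbsp/cup × 90 g/cup ≈ 21 g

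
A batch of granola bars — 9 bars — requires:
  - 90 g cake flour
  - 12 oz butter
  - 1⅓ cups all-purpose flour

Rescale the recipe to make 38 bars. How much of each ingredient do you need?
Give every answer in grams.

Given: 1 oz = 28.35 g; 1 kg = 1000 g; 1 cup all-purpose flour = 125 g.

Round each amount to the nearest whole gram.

cake flour: 380 g; butter: 1436 g; all-purpose flour: 704 g

Scaling factor: 38/9.
cake flour: 90 g × 38/9 = 380 g
butter: 12 oz × 38/9 × 28.35 g/oz ≈ 1436 g
all-purpose flour: 4/3 cup × 38/9 × 125 g/cup ≈ 704 g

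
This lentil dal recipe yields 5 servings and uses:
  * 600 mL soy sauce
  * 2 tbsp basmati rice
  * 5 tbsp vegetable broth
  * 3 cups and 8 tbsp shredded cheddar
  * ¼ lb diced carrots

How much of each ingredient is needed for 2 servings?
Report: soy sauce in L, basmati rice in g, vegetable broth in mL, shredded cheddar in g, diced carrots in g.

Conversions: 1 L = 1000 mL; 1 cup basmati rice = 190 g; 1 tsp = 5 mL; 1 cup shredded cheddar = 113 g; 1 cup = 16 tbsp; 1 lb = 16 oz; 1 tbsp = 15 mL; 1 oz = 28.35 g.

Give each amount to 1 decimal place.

Scaling factor: 2/5 = 0.4.
soy sauce: 600 mL × 2/5 ÷ 1000 mL/L ≈ 0.2 L
basmati rice: 2 tbsp × 2/5 ÷ 16 tbsp/cup × 190 g/cup = 9.5 g
vegetable broth: 5 tbsp × 2/5 × 15 mL/tbsp = 30.0 mL
shredded cheddar: (3 cup + 8 tbsp = 3.5 cup) × 2/5 × 113 g/cup = 158.2 g
diced carrots: 0.25 lb × 2/5 × 16 oz/lb × 28.35 g/oz ≈ 45.4 g

soy sauce: 0.2 L; basmati rice: 9.5 g; vegetable broth: 30.0 mL; shredded cheddar: 158.2 g; diced carrots: 45.4 g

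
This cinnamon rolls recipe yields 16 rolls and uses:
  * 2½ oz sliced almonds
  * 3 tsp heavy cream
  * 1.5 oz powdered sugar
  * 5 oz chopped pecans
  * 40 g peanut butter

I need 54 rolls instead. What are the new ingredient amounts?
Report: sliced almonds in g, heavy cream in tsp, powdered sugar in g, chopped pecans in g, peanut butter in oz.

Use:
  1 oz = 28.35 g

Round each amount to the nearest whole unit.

sliced almonds: 239 g; heavy cream: 10 tsp; powdered sugar: 144 g; chopped pecans: 478 g; peanut butter: 5 oz

Scaling factor: 54/16 = 27/8 = 3.375.
sliced almonds: 2.5 oz × 27/8 × 28.35 g/oz ≈ 239 g
heavy cream: 3 tsp × 27/8 ≈ 10 tsp
powdered sugar: 1.5 oz × 27/8 × 28.35 g/oz ≈ 144 g
chopped pecans: 5 oz × 27/8 × 28.35 g/oz ≈ 478 g
peanut butter: 40 g × 27/8 ÷ 28.35 g/oz ≈ 5 oz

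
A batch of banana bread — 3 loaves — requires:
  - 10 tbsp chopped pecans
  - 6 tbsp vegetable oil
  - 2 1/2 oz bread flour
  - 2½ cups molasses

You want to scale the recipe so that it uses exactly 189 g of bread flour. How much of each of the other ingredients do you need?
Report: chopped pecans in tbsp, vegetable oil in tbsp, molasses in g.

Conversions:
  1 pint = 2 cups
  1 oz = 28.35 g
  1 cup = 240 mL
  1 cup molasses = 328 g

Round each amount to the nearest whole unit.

The original recipe has 70.875 g of bread flour, so the scaling factor is 189 ÷ 70.875 = 8/3.
chopped pecans: 10 tbsp × 8/3 ≈ 27 tbsp
vegetable oil: 6 tbsp × 8/3 = 16 tbsp
molasses: 2.5 cup × 8/3 × 328 g/cup ≈ 2187 g

chopped pecans: 27 tbsp; vegetable oil: 16 tbsp; molasses: 2187 g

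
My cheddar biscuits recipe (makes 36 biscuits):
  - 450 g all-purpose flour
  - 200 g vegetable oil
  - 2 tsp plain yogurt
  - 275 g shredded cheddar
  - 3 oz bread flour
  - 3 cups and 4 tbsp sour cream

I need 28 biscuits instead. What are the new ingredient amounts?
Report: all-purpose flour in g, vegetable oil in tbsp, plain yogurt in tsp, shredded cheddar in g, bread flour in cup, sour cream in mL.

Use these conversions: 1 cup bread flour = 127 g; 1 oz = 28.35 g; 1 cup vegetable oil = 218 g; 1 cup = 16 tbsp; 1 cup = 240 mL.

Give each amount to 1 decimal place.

Scaling factor: 28/36 = 7/9.
all-purpose flour: 450 g × 7/9 = 350.0 g
vegetable oil: 200 g × 7/9 ÷ 218 g/cup × 16 tbsp/cup ≈ 11.4 tbsp
plain yogurt: 2 tsp × 7/9 ≈ 1.6 tsp
shredded cheddar: 275 g × 7/9 ≈ 213.9 g
bread flour: 3 oz × 7/9 × 28.35 g/oz ÷ 127 g/cup ≈ 0.5 cup
sour cream: (3 cup + 4 tbsp = 3.25 cup) × 7/9 × 240 mL/cup ≈ 606.7 mL

all-purpose flour: 350.0 g; vegetable oil: 11.4 tbsp; plain yogurt: 1.6 tsp; shredded cheddar: 213.9 g; bread flour: 0.5 cup; sour cream: 606.7 mL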